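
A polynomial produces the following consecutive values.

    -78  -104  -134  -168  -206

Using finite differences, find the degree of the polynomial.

2

First differences: -26, -30, -34, -38
Second differences: -4, -4, -4
The second differences are constant, so the polynomial has degree 2.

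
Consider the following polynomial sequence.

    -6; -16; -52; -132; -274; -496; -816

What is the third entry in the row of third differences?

-18

Δ: -10, -36, -80, -142, -222, -320
Δ²: -26, -44, -62, -80, -98
Δ³: -18, -18, -18, -18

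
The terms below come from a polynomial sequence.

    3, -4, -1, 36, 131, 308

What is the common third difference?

24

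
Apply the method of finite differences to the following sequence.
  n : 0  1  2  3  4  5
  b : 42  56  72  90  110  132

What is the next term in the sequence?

D1: 14 , 16 , 18 , 20 , 22
D2: 2 , 2 , 2 , 2
Second differences constant at 2.
22 + 2 = 24;  132 + 24 = 156

156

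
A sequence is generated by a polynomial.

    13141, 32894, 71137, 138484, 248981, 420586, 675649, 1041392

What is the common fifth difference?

480

First differences: 19753, 38243, 67347, 110497, 171605, 255063, 365743
Second differences: 18490, 29104, 43150, 61108, 83458, 110680
Third differences: 10614, 14046, 17958, 22350, 27222
Fourth differences: 3432, 3912, 4392, 4872
Fifth differences: 480, 480, 480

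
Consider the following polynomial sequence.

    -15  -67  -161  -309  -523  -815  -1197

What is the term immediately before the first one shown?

D1: -52, -94, -148, -214, -292, -382
D2: -42, -54, -66, -78, -90
D3: -12, -12, -12, -12
The third differences are constant at -12.
Work back: -42 + 12 = -30;  -52 + 30 = -22;  -15 + 22 = 7

7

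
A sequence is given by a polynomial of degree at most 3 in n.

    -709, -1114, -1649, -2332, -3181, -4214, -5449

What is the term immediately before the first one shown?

-405, -535, -683, -849, -1033, -1235
-130, -148, -166, -184, -202
-18, -18, -18, -18
The third differences are constant at -18.
Work back: -130 + 18 = -112;  -405 + 112 = -293;  -709 + 293 = -416

-416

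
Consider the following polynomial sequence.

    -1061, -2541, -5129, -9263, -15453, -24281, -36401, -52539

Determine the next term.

Δ: -1480, -2588, -4134, -6190, -8828, -12120, -16138
Δ²: -1108, -1546, -2056, -2638, -3292, -4018
Δ³: -438, -510, -582, -654, -726
Δ⁴: -72, -72, -72, -72
Constant fourth difference = -72, so extend:
-726 − 72 = -798;  -4018 − 798 = -4816;  -16138 − 4816 = -20954;  -52539 − 20954 = -73493

-73493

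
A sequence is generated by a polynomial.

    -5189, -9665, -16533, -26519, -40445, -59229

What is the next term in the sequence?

-83885

First differences: -4476, -6868, -9986, -13926, -18784
Second differences: -2392, -3118, -3940, -4858
Third differences: -726, -822, -918
Fourth differences: -96, -96
Fourth differences constant at -96.
-918 − 96 = -1014;  -4858 − 1014 = -5872;  -18784 − 5872 = -24656;  -59229 − 24656 = -83885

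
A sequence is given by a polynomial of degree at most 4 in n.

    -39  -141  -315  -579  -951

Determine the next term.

-1449

First differences: -102, -174, -264, -372
Second differences: -72, -90, -108
Third differences: -18, -18
Third differences constant at -18.
-108 − 18 = -126;  -372 − 126 = -498;  -951 − 498 = -1449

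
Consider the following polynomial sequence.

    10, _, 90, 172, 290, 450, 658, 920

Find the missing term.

38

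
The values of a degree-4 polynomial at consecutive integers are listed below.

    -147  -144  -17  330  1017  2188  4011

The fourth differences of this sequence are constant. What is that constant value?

First differences: 3, 127, 347, 687, 1171, 1823
Second differences: 124, 220, 340, 484, 652
Third differences: 96, 120, 144, 168
Fourth differences: 24, 24, 24

24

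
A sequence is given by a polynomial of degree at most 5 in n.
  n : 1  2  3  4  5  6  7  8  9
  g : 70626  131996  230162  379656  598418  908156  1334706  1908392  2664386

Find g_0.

34568

61370  98166  149494  218762  309738  426550  573686  755994
36796  51328  69268  90976  116812  147136  182308
14532  17940  21708  25836  30324  35172
3408  3768  4128  4488  4848
360  360  360  360
The fifth differences are constant at 360.
Work back: 3408 − 360 = 3048;  14532 − 3048 = 11484;  36796 − 11484 = 25312;  61370 − 25312 = 36058;  70626 − 36058 = 34568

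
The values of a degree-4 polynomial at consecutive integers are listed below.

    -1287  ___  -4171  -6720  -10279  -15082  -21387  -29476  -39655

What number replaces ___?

Using the last 7 terms:
First differences: -2549, -3559, -4803, -6305, -8089, -10179
Second differences: -1010, -1244, -1502, -1784, -2090
Third differences: -234, -258, -282, -306
Fourth differences: -24, -24, -24
Constant fourth difference = -24.
Extend backward: -234 + 24 = -210;  -1010 + 210 = -800;  -2549 + 800 = -1749;  -4171 + 1749 = -2422

-2422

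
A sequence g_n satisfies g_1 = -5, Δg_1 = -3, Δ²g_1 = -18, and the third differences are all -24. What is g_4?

-92

Build the table forward from the leading diagonal:
Third differences: -24  -24  -24  -24
Second differences: -18  -42  -66  -90
First differences: -3  -21  -63  -129
g: -5  -8  -29  -92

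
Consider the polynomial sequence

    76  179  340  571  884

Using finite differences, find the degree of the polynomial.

3

First differences: 103, 161, 231, 313
Second differences: 58, 70, 82
Third differences: 12, 12
The third differences are constant, so the polynomial has degree 3.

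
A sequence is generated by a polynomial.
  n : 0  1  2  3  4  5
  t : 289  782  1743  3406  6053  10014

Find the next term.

15667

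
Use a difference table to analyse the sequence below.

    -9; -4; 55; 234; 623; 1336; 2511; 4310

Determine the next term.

6919

5 , 59 , 179 , 389 , 713 , 1175 , 1799
54 , 120 , 210 , 324 , 462 , 624
66 , 90 , 114 , 138 , 162
24 , 24 , 24 , 24
Fourth differences constant at 24.
162 + 24 = 186;  624 + 186 = 810;  1799 + 810 = 2609;  4310 + 2609 = 6919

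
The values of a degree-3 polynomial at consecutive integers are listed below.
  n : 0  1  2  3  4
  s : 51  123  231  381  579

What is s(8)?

1971

D1: 72  108  150  198
D2: 36  42  48
D3: 6  6
Constant third difference = 6, so extend:
48 + 6 = 54;  198 + 54 = 252;  579 + 252 = 831
54 + 6 = 60;  252 + 60 = 312;  831 + 312 = 1143
60 + 6 = 66;  312 + 66 = 378;  1143 + 378 = 1521
66 + 6 = 72;  378 + 72 = 450;  1521 + 450 = 1971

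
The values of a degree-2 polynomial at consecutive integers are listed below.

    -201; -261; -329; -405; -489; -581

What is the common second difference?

-8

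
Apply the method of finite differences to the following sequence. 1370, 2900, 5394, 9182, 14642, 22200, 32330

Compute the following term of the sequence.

45554

1530, 2494, 3788, 5460, 7558, 10130
964, 1294, 1672, 2098, 2572
330, 378, 426, 474
48, 48, 48
Fourth differences constant at 48.
474 + 48 = 522;  2572 + 522 = 3094;  10130 + 3094 = 13224;  32330 + 13224 = 45554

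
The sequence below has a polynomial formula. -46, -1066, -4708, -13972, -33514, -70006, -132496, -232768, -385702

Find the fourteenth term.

-1020, -3642, -9264, -19542, -36492, -62490, -100272, -152934
-2622, -5622, -10278, -16950, -25998, -37782, -52662
-3000, -4656, -6672, -9048, -11784, -14880
-1656, -2016, -2376, -2736, -3096
-360, -360, -360, -360
Fifth differences constant at -360.
-3096 − 360 = -3456;  -14880 − 3456 = -18336;  -52662 − 18336 = -70998;  -152934 − 70998 = -223932;  -385702 − 223932 = -609634
-3456 − 360 = -3816;  -18336 − 3816 = -22152;  -70998 − 22152 = -93150;  -223932 − 93150 = -317082;  -609634 − 317082 = -926716
-3816 − 360 = -4176;  -22152 − 4176 = -26328;  -93150 − 26328 = -119478;  -317082 − 119478 = -436560;  -926716 − 436560 = -1363276
-4176 − 360 = -4536;  -26328 − 4536 = -30864;  -119478 − 30864 = -150342;  -436560 − 150342 = -586902;  -1363276 − 586902 = -1950178
-4536 − 360 = -4896;  -30864 − 4896 = -35760;  -150342 − 35760 = -186102;  -586902 − 186102 = -773004;  -1950178 − 773004 = -2723182

-2723182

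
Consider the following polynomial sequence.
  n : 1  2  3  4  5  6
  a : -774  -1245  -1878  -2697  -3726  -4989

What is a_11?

-15654

D1: -471, -633, -819, -1029, -1263
D2: -162, -186, -210, -234
D3: -24, -24, -24
Constant third difference = -24, so extend:
-234 − 24 = -258;  -1263 − 258 = -1521;  -4989 − 1521 = -6510
-258 − 24 = -282;  -1521 − 282 = -1803;  -6510 − 1803 = -8313
-282 − 24 = -306;  -1803 − 306 = -2109;  -8313 − 2109 = -10422
-306 − 24 = -330;  -2109 − 330 = -2439;  -10422 − 2439 = -12861
-330 − 24 = -354;  -2439 − 354 = -2793;  -12861 − 2793 = -15654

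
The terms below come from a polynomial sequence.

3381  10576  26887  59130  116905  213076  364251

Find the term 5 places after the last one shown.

2849026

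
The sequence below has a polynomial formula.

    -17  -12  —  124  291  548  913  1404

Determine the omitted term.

Using the last 5 terms:
167, 257, 365, 491
90, 108, 126
18, 18
Constant third difference = 18.
Extend backward: 90 − 18 = 72;  167 − 72 = 95;  124 − 95 = 29

29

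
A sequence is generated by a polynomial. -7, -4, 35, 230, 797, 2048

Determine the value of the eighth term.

8330

3, 39, 195, 567, 1251
36, 156, 372, 684
120, 216, 312
96, 96
The fourth differences are constant (96).
312 + 96 = 408;  684 + 408 = 1092;  1251 + 1092 = 2343;  2048 + 2343 = 4391
408 + 96 = 504;  1092 + 504 = 1596;  2343 + 1596 = 3939;  4391 + 3939 = 8330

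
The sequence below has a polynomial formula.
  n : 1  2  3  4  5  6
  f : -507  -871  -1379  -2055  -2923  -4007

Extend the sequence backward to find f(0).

-364, -508, -676, -868, -1084
-144, -168, -192, -216
-24, -24, -24
The third differences are constant at -24.
Work back: -144 + 24 = -120;  -364 + 120 = -244;  -507 + 244 = -263

-263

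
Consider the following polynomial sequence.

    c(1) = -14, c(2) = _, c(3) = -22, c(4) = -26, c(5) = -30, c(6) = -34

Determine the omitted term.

Using the last 4 terms:
First differences: -4, -4, -4
Constant first difference = -4.
Extend backward: -22 + 4 = -18

-18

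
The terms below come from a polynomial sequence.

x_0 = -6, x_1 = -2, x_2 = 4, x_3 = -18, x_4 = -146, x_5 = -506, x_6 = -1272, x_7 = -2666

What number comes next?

-4958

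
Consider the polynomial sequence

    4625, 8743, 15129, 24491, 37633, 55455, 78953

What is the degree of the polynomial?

D1: 4118, 6386, 9362, 13142, 17822, 23498
D2: 2268, 2976, 3780, 4680, 5676
D3: 708, 804, 900, 996
D4: 96, 96, 96
The fourth differences are constant, so the polynomial has degree 4.

4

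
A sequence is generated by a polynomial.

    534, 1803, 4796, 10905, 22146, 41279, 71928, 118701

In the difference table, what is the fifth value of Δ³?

4608

Δ: 1269, 2993, 6109, 11241, 19133, 30649, 46773
Δ²: 1724, 3116, 5132, 7892, 11516, 16124
Δ³: 1392, 2016, 2760, 3624, 4608
Δ⁴: 624, 744, 864, 984
Δ⁵: 120, 120, 120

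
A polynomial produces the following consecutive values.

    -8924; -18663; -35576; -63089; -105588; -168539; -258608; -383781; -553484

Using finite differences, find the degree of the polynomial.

5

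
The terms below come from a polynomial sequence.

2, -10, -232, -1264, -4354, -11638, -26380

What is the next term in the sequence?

-53212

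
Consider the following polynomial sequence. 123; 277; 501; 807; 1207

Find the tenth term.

D1: 154 , 224 , 306 , 400
D2: 70 , 82 , 94
D3: 12 , 12
Third differences constant at 12.
94 + 12 = 106;  400 + 106 = 506;  1207 + 506 = 1713
106 + 12 = 118;  506 + 118 = 624;  1713 + 624 = 2337
118 + 12 = 130;  624 + 130 = 754;  2337 + 754 = 3091
130 + 12 = 142;  754 + 142 = 896;  3091 + 896 = 3987
142 + 12 = 154;  896 + 154 = 1050;  3987 + 1050 = 5037

5037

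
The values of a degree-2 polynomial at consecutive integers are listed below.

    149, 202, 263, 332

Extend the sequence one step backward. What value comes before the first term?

D1: 53, 61, 69
D2: 8, 8
The second differences are constant at 8.
Work back: 53 − 8 = 45;  149 − 45 = 104

104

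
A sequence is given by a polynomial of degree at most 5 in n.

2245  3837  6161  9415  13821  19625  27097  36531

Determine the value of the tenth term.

62581

1592, 2324, 3254, 4406, 5804, 7472, 9434
732, 930, 1152, 1398, 1668, 1962
198, 222, 246, 270, 294
24, 24, 24, 24
The fourth differences are constant (24).
294 + 24 = 318;  1962 + 318 = 2280;  9434 + 2280 = 11714;  36531 + 11714 = 48245
318 + 24 = 342;  2280 + 342 = 2622;  11714 + 2622 = 14336;  48245 + 14336 = 62581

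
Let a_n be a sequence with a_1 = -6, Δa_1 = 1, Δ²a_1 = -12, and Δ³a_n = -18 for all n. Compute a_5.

Build the table forward from the leading diagonal:
Third differences: -18  -18  -18  -18  -18
Second differences: -12  -30  -48  -66  -84
First differences: 1  -11  -41  -89  -155
a: -6  -5  -16  -57  -146

-146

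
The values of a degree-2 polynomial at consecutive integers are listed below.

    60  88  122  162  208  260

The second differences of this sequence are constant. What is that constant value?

6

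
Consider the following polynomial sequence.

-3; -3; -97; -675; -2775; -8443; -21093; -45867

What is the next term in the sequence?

-89995

D1: 0  -94  -578  -2100  -5668  -12650  -24774
D2: -94  -484  -1522  -3568  -6982  -12124
D3: -390  -1038  -2046  -3414  -5142
D4: -648  -1008  -1368  -1728
D5: -360  -360  -360
Fifth differences constant at -360.
-1728 − 360 = -2088;  -5142 − 2088 = -7230;  -12124 − 7230 = -19354;  -24774 − 19354 = -44128;  -45867 − 44128 = -89995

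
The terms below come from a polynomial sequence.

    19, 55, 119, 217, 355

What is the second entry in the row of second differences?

34

Δ: 36, 64, 98, 138
Δ²: 28, 34, 40
Δ³: 6, 6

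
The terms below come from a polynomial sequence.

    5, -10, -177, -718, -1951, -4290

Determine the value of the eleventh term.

D1: -15 , -167 , -541 , -1233 , -2339
D2: -152 , -374 , -692 , -1106
D3: -222 , -318 , -414
D4: -96 , -96
Constant fourth difference = -96, so extend:
-414 − 96 = -510;  -1106 − 510 = -1616;  -2339 − 1616 = -3955;  -4290 − 3955 = -8245
-510 − 96 = -606;  -1616 − 606 = -2222;  -3955 − 2222 = -6177;  -8245 − 6177 = -14422
-606 − 96 = -702;  -2222 − 702 = -2924;  -6177 − 2924 = -9101;  -14422 − 9101 = -23523
-702 − 96 = -798;  -2924 − 798 = -3722;  -9101 − 3722 = -12823;  -23523 − 12823 = -36346
-798 − 96 = -894;  -3722 − 894 = -4616;  -12823 − 4616 = -17439;  -36346 − 17439 = -53785

-53785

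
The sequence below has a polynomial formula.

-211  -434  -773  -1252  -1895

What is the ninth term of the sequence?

-6587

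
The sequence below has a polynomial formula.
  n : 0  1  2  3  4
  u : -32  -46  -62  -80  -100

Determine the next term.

-122

First differences: -14 , -16 , -18 , -20
Second differences: -2 , -2 , -2
Constant second difference = -2, so extend:
-20 − 2 = -22;  -100 − 22 = -122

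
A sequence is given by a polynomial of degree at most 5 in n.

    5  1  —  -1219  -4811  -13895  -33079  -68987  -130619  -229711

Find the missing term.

Using the last 7 terms:
Δ: -3592, -9084, -19184, -35908, -61632, -99092
Δ²: -5492, -10100, -16724, -25724, -37460
Δ³: -4608, -6624, -9000, -11736
Δ⁴: -2016, -2376, -2736
Δ⁵: -360, -360
Constant fifth difference = -360.
Extend backward: -2016 + 360 = -1656;  -4608 + 1656 = -2952;  -5492 + 2952 = -2540;  -3592 + 2540 = -1052;  -1219 + 1052 = -167

-167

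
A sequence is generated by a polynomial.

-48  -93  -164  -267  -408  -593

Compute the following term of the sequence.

-828

-45, -71, -103, -141, -185
-26, -32, -38, -44
-6, -6, -6
Third differences constant at -6.
-44 − 6 = -50;  -185 − 50 = -235;  -593 − 235 = -828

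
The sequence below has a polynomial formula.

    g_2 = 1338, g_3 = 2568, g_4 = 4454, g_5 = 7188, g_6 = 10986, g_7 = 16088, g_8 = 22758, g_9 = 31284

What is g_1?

First differences: 1230, 1886, 2734, 3798, 5102, 6670, 8526
Second differences: 656, 848, 1064, 1304, 1568, 1856
Third differences: 192, 216, 240, 264, 288
Fourth differences: 24, 24, 24, 24
The fourth differences are constant at 24.
Work back: 192 − 24 = 168;  656 − 168 = 488;  1230 − 488 = 742;  1338 − 742 = 596

596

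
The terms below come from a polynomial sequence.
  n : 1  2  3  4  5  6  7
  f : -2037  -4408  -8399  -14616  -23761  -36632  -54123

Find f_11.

-2371  -3991  -6217  -9145  -12871  -17491
-1620  -2226  -2928  -3726  -4620
-606  -702  -798  -894
-96  -96  -96
The fourth differences are constant (-96).
-894 − 96 = -990;  -4620 − 990 = -5610;  -17491 − 5610 = -23101;  -54123 − 23101 = -77224
-990 − 96 = -1086;  -5610 − 1086 = -6696;  -23101 − 6696 = -29797;  -77224 − 29797 = -107021
-1086 − 96 = -1182;  -6696 − 1182 = -7878;  -29797 − 7878 = -37675;  -107021 − 37675 = -144696
-1182 − 96 = -1278;  -7878 − 1278 = -9156;  -37675 − 9156 = -46831;  -144696 − 46831 = -191527

-191527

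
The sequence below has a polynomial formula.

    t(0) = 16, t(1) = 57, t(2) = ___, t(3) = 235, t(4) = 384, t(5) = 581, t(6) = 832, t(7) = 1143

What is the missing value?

128

Using the last 5 terms:
Δ: 149  197  251  311
Δ²: 48  54  60
Δ³: 6  6
Constant third difference = 6.
Extend backward: 48 − 6 = 42;  149 − 42 = 107;  235 − 107 = 128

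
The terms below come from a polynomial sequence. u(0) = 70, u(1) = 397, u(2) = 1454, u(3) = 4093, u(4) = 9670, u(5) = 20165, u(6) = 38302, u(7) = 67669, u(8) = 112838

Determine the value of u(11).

406157

First differences: 327, 1057, 2639, 5577, 10495, 18137, 29367, 45169
Second differences: 730, 1582, 2938, 4918, 7642, 11230, 15802
Third differences: 852, 1356, 1980, 2724, 3588, 4572
Fourth differences: 504, 624, 744, 864, 984
Fifth differences: 120, 120, 120, 120
Constant fifth difference = 120, so extend:
984 + 120 = 1104;  4572 + 1104 = 5676;  15802 + 5676 = 21478;  45169 + 21478 = 66647;  112838 + 66647 = 179485
1104 + 120 = 1224;  5676 + 1224 = 6900;  21478 + 6900 = 28378;  66647 + 28378 = 95025;  179485 + 95025 = 274510
1224 + 120 = 1344;  6900 + 1344 = 8244;  28378 + 8244 = 36622;  95025 + 36622 = 131647;  274510 + 131647 = 406157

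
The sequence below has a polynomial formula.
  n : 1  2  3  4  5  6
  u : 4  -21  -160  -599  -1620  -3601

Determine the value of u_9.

-25 , -139 , -439 , -1021 , -1981
-114 , -300 , -582 , -960
-186 , -282 , -378
-96 , -96
The fourth differences are constant (-96).
-378 − 96 = -474;  -960 − 474 = -1434;  -1981 − 1434 = -3415;  -3601 − 3415 = -7016
-474 − 96 = -570;  -1434 − 570 = -2004;  -3415 − 2004 = -5419;  -7016 − 5419 = -12435
-570 − 96 = -666;  -2004 − 666 = -2670;  -5419 − 2670 = -8089;  -12435 − 8089 = -20524

-20524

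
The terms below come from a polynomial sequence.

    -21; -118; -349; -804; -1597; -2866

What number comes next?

First differences: -97  -231  -455  -793  -1269
Second differences: -134  -224  -338  -476
Third differences: -90  -114  -138
Fourth differences: -24  -24
Fourth differences constant at -24.
-138 − 24 = -162;  -476 − 162 = -638;  -1269 − 638 = -1907;  -2866 − 1907 = -4773

-4773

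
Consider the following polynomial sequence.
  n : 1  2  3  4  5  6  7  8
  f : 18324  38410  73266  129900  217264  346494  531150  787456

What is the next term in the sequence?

D1: 20086 , 34856 , 56634 , 87364 , 129230 , 184656 , 256306
D2: 14770 , 21778 , 30730 , 41866 , 55426 , 71650
D3: 7008 , 8952 , 11136 , 13560 , 16224
D4: 1944 , 2184 , 2424 , 2664
D5: 240 , 240 , 240
Fifth differences constant at 240.
2664 + 240 = 2904;  16224 + 2904 = 19128;  71650 + 19128 = 90778;  256306 + 90778 = 347084;  787456 + 347084 = 1134540

1134540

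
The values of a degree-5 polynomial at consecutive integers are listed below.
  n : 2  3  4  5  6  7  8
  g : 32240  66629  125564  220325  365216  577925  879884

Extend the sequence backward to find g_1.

13781

Δ: 34389  58935  94761  144891  212709  301959
Δ²: 24546  35826  50130  67818  89250
Δ³: 11280  14304  17688  21432
Δ⁴: 3024  3384  3744
Δ⁵: 360  360
The fifth differences are constant at 360.
Work back: 3024 − 360 = 2664;  11280 − 2664 = 8616;  24546 − 8616 = 15930;  34389 − 15930 = 18459;  32240 − 18459 = 13781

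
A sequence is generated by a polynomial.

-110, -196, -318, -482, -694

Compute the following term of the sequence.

-960

First differences: -86, -122, -164, -212
Second differences: -36, -42, -48
Third differences: -6, -6
Constant third difference = -6, so extend:
-48 − 6 = -54;  -212 − 54 = -266;  -694 − 266 = -960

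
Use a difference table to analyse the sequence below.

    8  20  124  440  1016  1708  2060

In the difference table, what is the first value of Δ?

Δ: 12, 104, 316, 576, 692, 352
Δ²: 92, 212, 260, 116, -340
Δ³: 120, 48, -144, -456
Δ⁴: -72, -192, -312
Δ⁵: -120, -120

12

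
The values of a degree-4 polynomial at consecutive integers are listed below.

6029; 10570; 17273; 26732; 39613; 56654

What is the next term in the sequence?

4541 , 6703 , 9459 , 12881 , 17041
2162 , 2756 , 3422 , 4160
594 , 666 , 738
72 , 72
Fourth differences constant at 72.
738 + 72 = 810;  4160 + 810 = 4970;  17041 + 4970 = 22011;  56654 + 22011 = 78665

78665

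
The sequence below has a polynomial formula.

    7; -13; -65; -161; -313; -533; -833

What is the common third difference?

-12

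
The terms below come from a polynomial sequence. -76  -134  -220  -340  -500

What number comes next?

-706

Δ: -58  -86  -120  -160
Δ²: -28  -34  -40
Δ³: -6  -6
Constant third difference = -6, so extend:
-40 − 6 = -46;  -160 − 46 = -206;  -500 − 206 = -706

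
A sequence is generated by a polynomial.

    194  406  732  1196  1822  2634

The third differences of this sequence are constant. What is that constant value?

D1: 212, 326, 464, 626, 812
D2: 114, 138, 162, 186
D3: 24, 24, 24

24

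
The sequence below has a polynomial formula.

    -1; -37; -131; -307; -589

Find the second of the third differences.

-24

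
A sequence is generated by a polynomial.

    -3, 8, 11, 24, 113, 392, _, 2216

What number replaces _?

1023

Using the first 6 terms:
11  3  13  89  279
-8  10  76  190
18  66  114
48  48
Constant fourth difference = 48.
Extend forward: 114 + 48 = 162;  190 + 162 = 352;  279 + 352 = 631;  392 + 631 = 1023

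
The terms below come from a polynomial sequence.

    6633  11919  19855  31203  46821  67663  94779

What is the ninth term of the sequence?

172513

5286  7936  11348  15618  20842  27116
2650  3412  4270  5224  6274
762  858  954  1050
96  96  96
The fourth differences are constant (96).
1050 + 96 = 1146;  6274 + 1146 = 7420;  27116 + 7420 = 34536;  94779 + 34536 = 129315
1146 + 96 = 1242;  7420 + 1242 = 8662;  34536 + 8662 = 43198;  129315 + 43198 = 172513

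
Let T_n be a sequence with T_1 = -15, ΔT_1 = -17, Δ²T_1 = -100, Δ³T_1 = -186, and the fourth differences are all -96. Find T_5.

Build the table forward from the leading diagonal:
Fourth differences: -96, -96, -96, -96, -96
Third differences: -186, -282, -378, -474, -570
Second differences: -100, -286, -568, -946, -1420
First differences: -17, -117, -403, -971, -1917
T: -15, -32, -149, -552, -1523

-1523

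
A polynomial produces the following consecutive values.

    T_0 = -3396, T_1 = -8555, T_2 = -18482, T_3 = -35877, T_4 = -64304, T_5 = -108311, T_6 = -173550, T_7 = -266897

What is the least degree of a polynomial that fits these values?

5

-5159, -9927, -17395, -28427, -44007, -65239, -93347
-4768, -7468, -11032, -15580, -21232, -28108
-2700, -3564, -4548, -5652, -6876
-864, -984, -1104, -1224
-120, -120, -120
The fifth differences are constant, so the polynomial has degree 5.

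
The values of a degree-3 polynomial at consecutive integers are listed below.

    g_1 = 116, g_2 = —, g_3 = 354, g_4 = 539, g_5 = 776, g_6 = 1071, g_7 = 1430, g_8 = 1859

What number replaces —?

Using the last 6 terms:
185  237  295  359  429
52  58  64  70
6  6  6
Constant third difference = 6.
Extend backward: 52 − 6 = 46;  185 − 46 = 139;  354 − 139 = 215

215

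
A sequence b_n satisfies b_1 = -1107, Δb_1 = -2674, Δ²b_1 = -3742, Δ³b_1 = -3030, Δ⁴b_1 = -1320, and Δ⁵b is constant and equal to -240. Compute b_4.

-23385

Build the table forward from the leading diagonal:
D5: -240, -240, -240, -240
D4: -1320, -1560, -1800, -2040
D3: -3030, -4350, -5910, -7710
D2: -3742, -6772, -11122, -17032
D1: -2674, -6416, -13188, -24310
b: -1107, -3781, -10197, -23385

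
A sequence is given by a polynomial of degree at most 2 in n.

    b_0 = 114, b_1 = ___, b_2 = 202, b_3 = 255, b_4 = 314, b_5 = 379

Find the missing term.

Using the last 4 terms:
Δ: 53  59  65
Δ²: 6  6
Constant second difference = 6.
Extend backward: 53 − 6 = 47;  202 − 47 = 155

155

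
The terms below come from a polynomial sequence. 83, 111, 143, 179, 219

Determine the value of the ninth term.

D1: 28, 32, 36, 40
D2: 4, 4, 4
Second differences constant at 4.
40 + 4 = 44;  219 + 44 = 263
44 + 4 = 48;  263 + 48 = 311
48 + 4 = 52;  311 + 52 = 363
52 + 4 = 56;  363 + 56 = 419

419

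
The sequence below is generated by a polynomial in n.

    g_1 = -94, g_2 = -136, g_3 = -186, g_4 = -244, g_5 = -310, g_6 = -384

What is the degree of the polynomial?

2

-42, -50, -58, -66, -74
-8, -8, -8, -8
The second differences are constant, so the polynomial has degree 2.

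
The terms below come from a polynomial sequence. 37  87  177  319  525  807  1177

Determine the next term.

1647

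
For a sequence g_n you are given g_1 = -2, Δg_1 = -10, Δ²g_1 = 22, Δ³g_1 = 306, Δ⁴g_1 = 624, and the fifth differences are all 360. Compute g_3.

0

Build the table forward from the leading diagonal:
Δ⁵: 360  360  360
Δ⁴: 624  984  1344
Δ³: 306  930  1914
Δ²: 22  328  1258
Δ: -10  12  340
g: -2  -12  0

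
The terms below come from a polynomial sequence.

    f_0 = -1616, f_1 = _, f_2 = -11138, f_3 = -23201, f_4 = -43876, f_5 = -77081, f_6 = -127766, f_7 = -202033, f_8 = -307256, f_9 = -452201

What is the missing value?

-4681

Using the last 8 terms:
-12063, -20675, -33205, -50685, -74267, -105223, -144945
-8612, -12530, -17480, -23582, -30956, -39722
-3918, -4950, -6102, -7374, -8766
-1032, -1152, -1272, -1392
-120, -120, -120
Constant fifth difference = -120.
Extend backward: -1032 + 120 = -912;  -3918 + 912 = -3006;  -8612 + 3006 = -5606;  -12063 + 5606 = -6457;  -11138 + 6457 = -4681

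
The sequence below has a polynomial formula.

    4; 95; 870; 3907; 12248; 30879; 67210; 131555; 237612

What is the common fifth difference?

First differences: 91, 775, 3037, 8341, 18631, 36331, 64345, 106057
Second differences: 684, 2262, 5304, 10290, 17700, 28014, 41712
Third differences: 1578, 3042, 4986, 7410, 10314, 13698
Fourth differences: 1464, 1944, 2424, 2904, 3384
Fifth differences: 480, 480, 480, 480

480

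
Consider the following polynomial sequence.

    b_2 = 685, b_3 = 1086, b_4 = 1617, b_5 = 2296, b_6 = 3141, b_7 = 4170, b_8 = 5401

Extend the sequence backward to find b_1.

396

401, 531, 679, 845, 1029, 1231
130, 148, 166, 184, 202
18, 18, 18, 18
The third differences are constant at 18.
Work back: 130 − 18 = 112;  401 − 112 = 289;  685 − 289 = 396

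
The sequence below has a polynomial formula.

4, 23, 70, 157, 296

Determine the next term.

D1: 19  47  87  139
D2: 28  40  52
D3: 12  12
Constant third difference = 12, so extend:
52 + 12 = 64;  139 + 64 = 203;  296 + 203 = 499

499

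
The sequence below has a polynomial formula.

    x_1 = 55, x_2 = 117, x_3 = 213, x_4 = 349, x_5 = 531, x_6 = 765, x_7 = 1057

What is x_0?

62, 96, 136, 182, 234, 292
34, 40, 46, 52, 58
6, 6, 6, 6
The third differences are constant at 6.
Work back: 34 − 6 = 28;  62 − 28 = 34;  55 − 34 = 21

21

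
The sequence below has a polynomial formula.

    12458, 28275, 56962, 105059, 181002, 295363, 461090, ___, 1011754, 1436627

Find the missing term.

693747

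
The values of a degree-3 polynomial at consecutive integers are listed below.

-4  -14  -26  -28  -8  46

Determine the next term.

First differences: -10, -12, -2, 20, 54
Second differences: -2, 10, 22, 34
Third differences: 12, 12, 12
Constant third difference = 12, so extend:
34 + 12 = 46;  54 + 46 = 100;  46 + 100 = 146

146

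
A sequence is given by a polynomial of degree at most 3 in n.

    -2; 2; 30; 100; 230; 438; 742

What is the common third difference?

18

D1: 4, 28, 70, 130, 208, 304
D2: 24, 42, 60, 78, 96
D3: 18, 18, 18, 18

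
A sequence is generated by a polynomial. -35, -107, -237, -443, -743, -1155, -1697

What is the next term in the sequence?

Δ: -72, -130, -206, -300, -412, -542
Δ²: -58, -76, -94, -112, -130
Δ³: -18, -18, -18, -18
The third differences are constant (-18).
-130 − 18 = -148;  -542 − 148 = -690;  -1697 − 690 = -2387

-2387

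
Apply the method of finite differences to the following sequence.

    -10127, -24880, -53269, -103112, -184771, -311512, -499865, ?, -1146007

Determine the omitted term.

Using the first 7 terms:
D1: -14753  -28389  -49843  -81659  -126741  -188353
D2: -13636  -21454  -31816  -45082  -61612
D3: -7818  -10362  -13266  -16530
D4: -2544  -2904  -3264
D5: -360  -360
Constant fifth difference = -360.
Extend forward: -3264 − 360 = -3624;  -16530 − 3624 = -20154;  -61612 − 20154 = -81766;  -188353 − 81766 = -270119;  -499865 − 270119 = -769984

-769984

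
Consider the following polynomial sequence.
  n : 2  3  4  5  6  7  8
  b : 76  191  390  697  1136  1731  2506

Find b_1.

21

First differences: 115  199  307  439  595  775
Second differences: 84  108  132  156  180
Third differences: 24  24  24  24
The third differences are constant at 24.
Work back: 84 − 24 = 60;  115 − 60 = 55;  76 − 55 = 21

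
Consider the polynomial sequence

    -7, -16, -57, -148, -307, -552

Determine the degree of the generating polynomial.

Δ: -9, -41, -91, -159, -245
Δ²: -32, -50, -68, -86
Δ³: -18, -18, -18
The third differences are constant, so the polynomial has degree 3.

3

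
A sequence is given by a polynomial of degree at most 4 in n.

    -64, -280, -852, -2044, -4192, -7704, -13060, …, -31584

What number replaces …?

Using the first 7 terms:
Δ: -216  -572  -1192  -2148  -3512  -5356
Δ²: -356  -620  -956  -1364  -1844
Δ³: -264  -336  -408  -480
Δ⁴: -72  -72  -72
Constant fourth difference = -72.
Extend forward: -480 − 72 = -552;  -1844 − 552 = -2396;  -5356 − 2396 = -7752;  -13060 − 7752 = -20812

-20812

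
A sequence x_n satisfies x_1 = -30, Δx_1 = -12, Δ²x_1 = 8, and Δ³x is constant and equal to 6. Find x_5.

Build the table forward from the leading diagonal:
D3: 6, 6, 6, 6, 6
D2: 8, 14, 20, 26, 32
D1: -12, -4, 10, 30, 56
x: -30, -42, -46, -36, -6

-6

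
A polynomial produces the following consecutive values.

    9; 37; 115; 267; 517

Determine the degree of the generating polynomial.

First differences: 28, 78, 152, 250
Second differences: 50, 74, 98
Third differences: 24, 24
The third differences are constant, so the polynomial has degree 3.

3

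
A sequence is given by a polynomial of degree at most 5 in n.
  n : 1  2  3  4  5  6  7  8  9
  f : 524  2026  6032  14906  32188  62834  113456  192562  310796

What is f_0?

98

D1: 1502  4006  8874  17282  30646  50622  79106  118234
D2: 2504  4868  8408  13364  19976  28484  39128
D3: 2364  3540  4956  6612  8508  10644
D4: 1176  1416  1656  1896  2136
D5: 240  240  240  240
The fifth differences are constant at 240.
Work back: 1176 − 240 = 936;  2364 − 936 = 1428;  2504 − 1428 = 1076;  1502 − 1076 = 426;  524 − 426 = 98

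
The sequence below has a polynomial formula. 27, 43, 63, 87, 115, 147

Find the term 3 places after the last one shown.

D1: 16  20  24  28  32
D2: 4  4  4  4
Constant second difference = 4, so extend:
32 + 4 = 36;  147 + 36 = 183
36 + 4 = 40;  183 + 40 = 223
40 + 4 = 44;  223 + 44 = 267

267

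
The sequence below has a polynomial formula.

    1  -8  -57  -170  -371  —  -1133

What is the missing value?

Using the first 5 terms:
First differences: -9  -49  -113  -201
Second differences: -40  -64  -88
Third differences: -24  -24
Constant third difference = -24.
Extend forward: -88 − 24 = -112;  -201 − 112 = -313;  -371 − 313 = -684

-684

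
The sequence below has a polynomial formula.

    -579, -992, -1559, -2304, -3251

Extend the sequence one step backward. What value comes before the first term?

-296

-413  -567  -745  -947
-154  -178  -202
-24  -24
The third differences are constant at -24.
Work back: -154 + 24 = -130;  -413 + 130 = -283;  -579 + 283 = -296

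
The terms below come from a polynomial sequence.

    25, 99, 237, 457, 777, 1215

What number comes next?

1789

D1: 74  138  220  320  438
D2: 64  82  100  118
D3: 18  18  18
The third differences are constant (18).
118 + 18 = 136;  438 + 136 = 574;  1215 + 574 = 1789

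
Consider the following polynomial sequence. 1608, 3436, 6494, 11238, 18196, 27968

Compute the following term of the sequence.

First differences: 1828, 3058, 4744, 6958, 9772
Second differences: 1230, 1686, 2214, 2814
Third differences: 456, 528, 600
Fourth differences: 72, 72
Fourth differences constant at 72.
600 + 72 = 672;  2814 + 672 = 3486;  9772 + 3486 = 13258;  27968 + 13258 = 41226

41226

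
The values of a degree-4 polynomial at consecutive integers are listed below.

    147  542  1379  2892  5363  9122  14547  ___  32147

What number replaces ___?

Using the first 7 terms:
First differences: 395, 837, 1513, 2471, 3759, 5425
Second differences: 442, 676, 958, 1288, 1666
Third differences: 234, 282, 330, 378
Fourth differences: 48, 48, 48
Constant fourth difference = 48.
Extend forward: 378 + 48 = 426;  1666 + 426 = 2092;  5425 + 2092 = 7517;  14547 + 7517 = 22064

22064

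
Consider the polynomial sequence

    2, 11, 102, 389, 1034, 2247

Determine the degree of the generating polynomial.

4

9, 91, 287, 645, 1213
82, 196, 358, 568
114, 162, 210
48, 48
The fourth differences are constant, so the polynomial has degree 4.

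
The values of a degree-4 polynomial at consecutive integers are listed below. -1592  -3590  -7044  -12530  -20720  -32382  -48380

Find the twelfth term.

-230370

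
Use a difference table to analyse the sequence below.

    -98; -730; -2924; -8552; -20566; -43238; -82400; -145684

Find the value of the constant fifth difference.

-240

First differences: -632, -2194, -5628, -12014, -22672, -39162, -63284
Second differences: -1562, -3434, -6386, -10658, -16490, -24122
Third differences: -1872, -2952, -4272, -5832, -7632
Fourth differences: -1080, -1320, -1560, -1800
Fifth differences: -240, -240, -240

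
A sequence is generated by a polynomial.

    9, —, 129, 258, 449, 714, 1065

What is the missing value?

50

Using the last 5 terms:
Δ: 129, 191, 265, 351
Δ²: 62, 74, 86
Δ³: 12, 12
Constant third difference = 12.
Extend backward: 62 − 12 = 50;  129 − 50 = 79;  129 − 79 = 50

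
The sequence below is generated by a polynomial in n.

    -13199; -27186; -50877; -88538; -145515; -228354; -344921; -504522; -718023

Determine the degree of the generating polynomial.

D1: -13987, -23691, -37661, -56977, -82839, -116567, -159601, -213501
D2: -9704, -13970, -19316, -25862, -33728, -43034, -53900
D3: -4266, -5346, -6546, -7866, -9306, -10866
D4: -1080, -1200, -1320, -1440, -1560
D5: -120, -120, -120, -120
The fifth differences are constant, so the polynomial has degree 5.

5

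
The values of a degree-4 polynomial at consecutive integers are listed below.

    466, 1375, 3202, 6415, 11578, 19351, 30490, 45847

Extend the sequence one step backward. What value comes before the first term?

103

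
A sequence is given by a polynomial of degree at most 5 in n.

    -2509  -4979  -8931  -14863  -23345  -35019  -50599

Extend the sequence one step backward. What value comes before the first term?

-1095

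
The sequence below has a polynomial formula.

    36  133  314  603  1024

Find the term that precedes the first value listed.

Δ: 97  181  289  421
Δ²: 84  108  132
Δ³: 24  24
The third differences are constant at 24.
Work back: 84 − 24 = 60;  97 − 60 = 37;  36 − 37 = -1

-1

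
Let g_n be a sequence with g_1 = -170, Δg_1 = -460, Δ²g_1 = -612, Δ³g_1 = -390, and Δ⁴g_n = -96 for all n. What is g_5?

Build the table forward from the leading diagonal:
Fourth differences: -96  -96  -96  -96  -96
Third differences: -390  -486  -582  -678  -774
Second differences: -612  -1002  -1488  -2070  -2748
First differences: -460  -1072  -2074  -3562  -5632
g: -170  -630  -1702  -3776  -7338

-7338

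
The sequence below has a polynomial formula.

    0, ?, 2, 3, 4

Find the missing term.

1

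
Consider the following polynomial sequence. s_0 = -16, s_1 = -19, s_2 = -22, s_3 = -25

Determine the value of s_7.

-37

-3 , -3 , -3
The first differences are constant (-3).
-25 − 3 = -28
-28 − 3 = -31
-31 − 3 = -34
-34 − 3 = -37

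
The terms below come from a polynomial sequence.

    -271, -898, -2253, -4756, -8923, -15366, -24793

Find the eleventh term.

Δ: -627 , -1355 , -2503 , -4167 , -6443 , -9427
Δ²: -728 , -1148 , -1664 , -2276 , -2984
Δ³: -420 , -516 , -612 , -708
Δ⁴: -96 , -96 , -96
The fourth differences are constant (-96).
-708 − 96 = -804;  -2984 − 804 = -3788;  -9427 − 3788 = -13215;  -24793 − 13215 = -38008
-804 − 96 = -900;  -3788 − 900 = -4688;  -13215 − 4688 = -17903;  -38008 − 17903 = -55911
-900 − 96 = -996;  -4688 − 996 = -5684;  -17903 − 5684 = -23587;  -55911 − 23587 = -79498
-996 − 96 = -1092;  -5684 − 1092 = -6776;  -23587 − 6776 = -30363;  -79498 − 30363 = -109861

-109861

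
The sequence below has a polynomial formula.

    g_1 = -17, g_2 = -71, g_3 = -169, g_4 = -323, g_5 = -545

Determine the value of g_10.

-3095

D1: -54, -98, -154, -222
D2: -44, -56, -68
D3: -12, -12
The third differences are constant (-12).
-68 − 12 = -80;  -222 − 80 = -302;  -545 − 302 = -847
-80 − 12 = -92;  -302 − 92 = -394;  -847 − 394 = -1241
-92 − 12 = -104;  -394 − 104 = -498;  -1241 − 498 = -1739
-104 − 12 = -116;  -498 − 116 = -614;  -1739 − 614 = -2353
-116 − 12 = -128;  -614 − 128 = -742;  -2353 − 742 = -3095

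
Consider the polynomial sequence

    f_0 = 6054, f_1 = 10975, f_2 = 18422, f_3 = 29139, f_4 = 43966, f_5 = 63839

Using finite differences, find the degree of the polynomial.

4

D1: 4921, 7447, 10717, 14827, 19873
D2: 2526, 3270, 4110, 5046
D3: 744, 840, 936
D4: 96, 96
The fourth differences are constant, so the polynomial has degree 4.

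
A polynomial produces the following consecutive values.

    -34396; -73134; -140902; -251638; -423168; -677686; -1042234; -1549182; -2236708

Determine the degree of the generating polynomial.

D1: -38738, -67768, -110736, -171530, -254518, -364548, -506948, -687526
D2: -29030, -42968, -60794, -82988, -110030, -142400, -180578
D3: -13938, -17826, -22194, -27042, -32370, -38178
D4: -3888, -4368, -4848, -5328, -5808
D5: -480, -480, -480, -480
The fifth differences are constant, so the polynomial has degree 5.

5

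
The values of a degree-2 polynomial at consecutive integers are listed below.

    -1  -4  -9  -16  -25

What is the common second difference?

Δ: -3, -5, -7, -9
Δ²: -2, -2, -2

-2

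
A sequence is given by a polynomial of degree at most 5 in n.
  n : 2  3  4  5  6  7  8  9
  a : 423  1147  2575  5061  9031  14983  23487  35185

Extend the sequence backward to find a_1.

121

724, 1428, 2486, 3970, 5952, 8504, 11698
704, 1058, 1484, 1982, 2552, 3194
354, 426, 498, 570, 642
72, 72, 72, 72
The fourth differences are constant at 72.
Work back: 354 − 72 = 282;  704 − 282 = 422;  724 − 422 = 302;  423 − 302 = 121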